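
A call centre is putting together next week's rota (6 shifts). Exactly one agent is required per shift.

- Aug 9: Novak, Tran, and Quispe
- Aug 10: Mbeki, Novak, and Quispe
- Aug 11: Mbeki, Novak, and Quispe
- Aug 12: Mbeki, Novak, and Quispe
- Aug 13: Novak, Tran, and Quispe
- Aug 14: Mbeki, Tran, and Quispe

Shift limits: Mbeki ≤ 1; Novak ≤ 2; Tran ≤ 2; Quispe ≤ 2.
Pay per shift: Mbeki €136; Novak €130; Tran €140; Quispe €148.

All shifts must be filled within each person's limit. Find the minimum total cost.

Picking the cheapest available agent for each shift independently would cost €786, but that ignores the shift limits.
An optimal schedule: Aug 9→Novak, Aug 10→Mbeki, Aug 11→Novak, Aug 12→Quispe, Aug 13→Tran, Aug 14→Tran.
Total: 130 + 136 + 130 + 148 + 140 + 140 = €824.

€824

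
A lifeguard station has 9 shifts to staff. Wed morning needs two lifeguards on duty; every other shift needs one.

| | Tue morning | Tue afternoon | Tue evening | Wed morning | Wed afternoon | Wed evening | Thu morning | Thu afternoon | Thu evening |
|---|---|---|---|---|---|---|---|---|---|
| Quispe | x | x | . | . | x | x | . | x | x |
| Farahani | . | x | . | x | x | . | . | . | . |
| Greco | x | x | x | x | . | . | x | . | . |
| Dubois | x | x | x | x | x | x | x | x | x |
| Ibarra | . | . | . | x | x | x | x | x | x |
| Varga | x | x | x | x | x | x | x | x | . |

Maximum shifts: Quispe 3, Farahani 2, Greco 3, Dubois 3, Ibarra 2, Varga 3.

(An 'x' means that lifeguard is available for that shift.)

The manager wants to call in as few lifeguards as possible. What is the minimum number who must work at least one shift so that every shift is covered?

10 slots to fill and no one can take more than 3, so at least ⌈10/3⌉ = 4 lifeguards are needed.
Quispe, Farahani, Greco, and Dubois alone can cover everything: Tue morning→Greco, Tue afternoon→Dubois, Tue evening→Greco, Wed morning→Farahani+Dubois, Wed afternoon→Farahani, Wed evening→Quispe, Thu morning→Greco, Thu afternoon→Quispe, Thu evening→Quispe.

4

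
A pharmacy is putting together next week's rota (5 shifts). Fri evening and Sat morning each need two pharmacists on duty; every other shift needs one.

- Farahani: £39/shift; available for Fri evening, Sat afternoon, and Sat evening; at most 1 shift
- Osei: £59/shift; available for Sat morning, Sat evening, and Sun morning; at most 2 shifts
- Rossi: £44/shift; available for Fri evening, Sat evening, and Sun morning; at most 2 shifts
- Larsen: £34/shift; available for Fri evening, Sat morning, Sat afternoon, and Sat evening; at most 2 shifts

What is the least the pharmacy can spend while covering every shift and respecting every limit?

Sat morning can only be covered by Osei and Larsen, so that assignment is forced.
Picking the cheapest available pharmacist for each shift independently would cost £278, but that ignores the shift limits.
An optimal schedule: Fri evening→Rossi+Larsen, Sat morning→Osei+Larsen, Sat afternoon→Farahani, Sat evening→Rossi, Sun morning→Osei.
Total: 44 + 34 + 59 + 34 + 39 + 44 + 59 = £313.

£313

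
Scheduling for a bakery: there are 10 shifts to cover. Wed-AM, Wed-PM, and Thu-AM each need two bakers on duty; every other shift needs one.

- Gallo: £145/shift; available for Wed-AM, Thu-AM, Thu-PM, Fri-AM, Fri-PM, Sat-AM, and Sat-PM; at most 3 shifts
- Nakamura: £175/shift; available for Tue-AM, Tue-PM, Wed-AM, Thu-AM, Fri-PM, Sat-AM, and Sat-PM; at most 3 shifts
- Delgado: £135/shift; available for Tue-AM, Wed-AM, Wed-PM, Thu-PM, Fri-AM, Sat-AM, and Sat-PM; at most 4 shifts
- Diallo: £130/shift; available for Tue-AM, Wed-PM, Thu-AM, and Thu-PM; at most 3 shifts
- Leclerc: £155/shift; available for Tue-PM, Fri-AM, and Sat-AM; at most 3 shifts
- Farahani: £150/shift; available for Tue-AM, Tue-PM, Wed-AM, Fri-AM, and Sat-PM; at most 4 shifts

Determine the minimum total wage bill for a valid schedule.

Wed-PM can only be covered by Delgado and Diallo, so that assignment is forced.
Picking the cheapest available baker for each shift independently would cost £1780, but that ignores the shift limits.
An optimal schedule: Tue-AM→Delgado, Tue-PM→Farahani, Wed-AM→Gallo+Farahani, Wed-PM→Diallo+Delgado, Thu-AM→Diallo+Gallo, Thu-PM→Diallo, Fri-AM→Delgado, Fri-PM→Gallo, Sat-AM→Delgado, Sat-PM→Farahani.
Total: 135 + 150 + 145 + 150 + 130 + 135 + 130 + 145 + 130 + 135 + 145 + 135 + 150 = £1815.

£1815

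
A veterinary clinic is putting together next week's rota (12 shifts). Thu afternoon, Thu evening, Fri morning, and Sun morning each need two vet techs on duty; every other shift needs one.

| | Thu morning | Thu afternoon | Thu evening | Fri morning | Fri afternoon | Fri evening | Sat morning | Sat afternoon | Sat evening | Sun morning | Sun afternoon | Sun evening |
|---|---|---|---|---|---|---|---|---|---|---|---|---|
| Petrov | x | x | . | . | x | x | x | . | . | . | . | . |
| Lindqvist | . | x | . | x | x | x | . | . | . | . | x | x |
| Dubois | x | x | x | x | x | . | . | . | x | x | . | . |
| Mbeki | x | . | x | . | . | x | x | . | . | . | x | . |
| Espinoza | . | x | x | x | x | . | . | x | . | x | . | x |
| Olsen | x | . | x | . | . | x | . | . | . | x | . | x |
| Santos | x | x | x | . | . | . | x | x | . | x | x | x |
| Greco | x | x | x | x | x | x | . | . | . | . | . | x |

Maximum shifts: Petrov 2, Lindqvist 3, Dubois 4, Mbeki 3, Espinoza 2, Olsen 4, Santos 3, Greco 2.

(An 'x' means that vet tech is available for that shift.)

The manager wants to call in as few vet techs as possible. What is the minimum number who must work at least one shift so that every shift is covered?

16 slots to fill and no one can take more than 4, so at least ⌈16/4⌉ = 4 vet techs are needed.
Any 4 vet techs together have capacity at most 4+4+3+3 = 14 < 16 slots, so 4 can never suffice.
Petrov, Lindqvist, Dubois, Olsen, and Santos alone can cover everything: Thu morning→Olsen, Thu afternoon→Dubois+Santos, Thu evening→Dubois+Olsen, Fri morning→Lindqvist+Dubois, Fri afternoon→Petrov, Fri evening→Lindqvist, Sat morning→Petrov, Sat afternoon→Santos, Sat evening→Dubois, Sun morning→Olsen+Santos, Sun afternoon→Lindqvist, Sun evening→Olsen.

5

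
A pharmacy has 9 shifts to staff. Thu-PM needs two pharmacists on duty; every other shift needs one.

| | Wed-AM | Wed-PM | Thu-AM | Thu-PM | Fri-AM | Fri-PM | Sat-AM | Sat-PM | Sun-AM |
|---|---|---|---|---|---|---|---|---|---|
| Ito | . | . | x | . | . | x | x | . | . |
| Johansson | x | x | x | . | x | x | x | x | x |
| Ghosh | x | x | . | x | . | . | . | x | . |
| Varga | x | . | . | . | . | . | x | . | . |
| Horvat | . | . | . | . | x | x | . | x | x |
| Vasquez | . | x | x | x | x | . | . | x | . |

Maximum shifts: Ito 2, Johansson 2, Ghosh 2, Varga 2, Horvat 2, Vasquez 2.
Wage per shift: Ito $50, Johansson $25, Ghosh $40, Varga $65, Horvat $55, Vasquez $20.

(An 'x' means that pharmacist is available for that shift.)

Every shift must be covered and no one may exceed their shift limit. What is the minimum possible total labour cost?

$380

Thu-PM can only be covered by Ghosh and Vasquez, so that assignment is forced.
Picking the cheapest available pharmacist for each shift independently would cost $240, but that ignores the shift limits.
An optimal schedule: Wed-AM→Johansson, Wed-PM→Vasquez, Thu-AM→Ito, Thu-PM→Vasquez+Ghosh, Fri-AM→Horvat, Fri-PM→Horvat, Sat-AM→Ito, Sat-PM→Ghosh, Sun-AM→Johansson.
Total: 25 + 20 + 50 + 20 + 40 + 55 + 55 + 50 + 40 + 25 = $380.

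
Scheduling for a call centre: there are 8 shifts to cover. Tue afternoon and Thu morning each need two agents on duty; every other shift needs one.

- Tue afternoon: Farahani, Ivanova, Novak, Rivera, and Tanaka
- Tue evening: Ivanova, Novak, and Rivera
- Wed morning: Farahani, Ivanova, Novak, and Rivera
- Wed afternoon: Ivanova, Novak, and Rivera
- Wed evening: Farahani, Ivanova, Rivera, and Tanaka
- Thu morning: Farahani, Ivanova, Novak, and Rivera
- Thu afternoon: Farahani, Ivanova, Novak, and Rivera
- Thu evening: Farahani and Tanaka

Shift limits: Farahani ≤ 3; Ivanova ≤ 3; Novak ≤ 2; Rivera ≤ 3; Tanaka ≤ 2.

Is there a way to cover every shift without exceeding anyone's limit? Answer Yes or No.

Yes

One valid schedule: Tue afternoon→Novak+Rivera, Tue evening→Ivanova, Wed morning→Farahani, Wed afternoon→Ivanova, Wed evening→Farahani, Thu morning→Novak+Rivera, Thu afternoon→Ivanova, Thu evening→Farahani.
Loads: Farahani 3/3, Ivanova 3/3, Novak 2/2, Rivera 2/3, Tanaka 0/2 — all within limits.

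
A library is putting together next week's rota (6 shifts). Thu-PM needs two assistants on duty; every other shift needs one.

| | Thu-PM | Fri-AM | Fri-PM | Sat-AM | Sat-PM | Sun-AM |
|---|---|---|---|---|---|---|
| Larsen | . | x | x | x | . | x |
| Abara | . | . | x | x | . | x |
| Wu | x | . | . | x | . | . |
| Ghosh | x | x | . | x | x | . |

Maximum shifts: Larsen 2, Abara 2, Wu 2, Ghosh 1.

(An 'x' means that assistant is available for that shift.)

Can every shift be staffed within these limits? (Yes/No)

No

Total capacity is 7 and 7 slots are needed, so capacity alone doesn't rule it out.
Shifts {Thu-PM, Sat-PM} need 3 worker-slots in total, but the assistants available for any of those shifts (Wu and Ghosh) can supply at most 2 among them. So no valid schedule exists.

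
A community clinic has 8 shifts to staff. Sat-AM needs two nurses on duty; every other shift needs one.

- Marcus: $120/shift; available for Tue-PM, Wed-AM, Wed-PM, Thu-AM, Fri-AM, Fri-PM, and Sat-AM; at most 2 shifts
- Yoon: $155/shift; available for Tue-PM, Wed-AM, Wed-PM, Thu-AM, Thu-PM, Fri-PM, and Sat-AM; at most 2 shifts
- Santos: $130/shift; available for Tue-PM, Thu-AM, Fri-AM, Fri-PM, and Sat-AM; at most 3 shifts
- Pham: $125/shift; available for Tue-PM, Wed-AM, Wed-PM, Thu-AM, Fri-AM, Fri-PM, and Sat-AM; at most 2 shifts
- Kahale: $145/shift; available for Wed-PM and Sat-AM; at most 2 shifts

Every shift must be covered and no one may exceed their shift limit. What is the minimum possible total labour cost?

Thu-PM can only be covered by Yoon, so that assignment is forced.
Picking the cheapest available nurse for each shift independently would cost $1120, but that ignores the shift limits.
An optimal schedule: Tue-PM→Pham, Wed-AM→Marcus, Wed-PM→Pham, Thu-AM→Santos, Thu-PM→Yoon, Fri-AM→Marcus, Fri-PM→Santos, Sat-AM→Santos+Kahale.
Total: 125 + 120 + 125 + 130 + 155 + 120 + 130 + 130 + 145 = $1180.

$1180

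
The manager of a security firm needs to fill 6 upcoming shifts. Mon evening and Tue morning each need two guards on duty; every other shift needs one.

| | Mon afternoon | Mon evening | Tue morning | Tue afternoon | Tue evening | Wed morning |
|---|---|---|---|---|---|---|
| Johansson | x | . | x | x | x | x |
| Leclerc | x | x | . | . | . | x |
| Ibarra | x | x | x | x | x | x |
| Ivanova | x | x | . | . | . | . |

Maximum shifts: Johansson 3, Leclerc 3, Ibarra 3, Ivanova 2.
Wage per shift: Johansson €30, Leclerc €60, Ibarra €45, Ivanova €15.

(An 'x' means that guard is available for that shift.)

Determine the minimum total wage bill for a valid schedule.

Tue morning can only be covered by Johansson and Ibarra, so that assignment is forced.
Picking the cheapest available guard for each shift independently would cost €240, but that ignores the shift limits.
An optimal schedule: Mon afternoon→Ivanova, Mon evening→Ivanova+Ibarra, Tue morning→Johansson+Ibarra, Tue afternoon→Johansson, Tue evening→Johansson, Wed morning→Ibarra.
Total: 15 + 15 + 45 + 30 + 45 + 30 + 30 + 45 = €255.

€255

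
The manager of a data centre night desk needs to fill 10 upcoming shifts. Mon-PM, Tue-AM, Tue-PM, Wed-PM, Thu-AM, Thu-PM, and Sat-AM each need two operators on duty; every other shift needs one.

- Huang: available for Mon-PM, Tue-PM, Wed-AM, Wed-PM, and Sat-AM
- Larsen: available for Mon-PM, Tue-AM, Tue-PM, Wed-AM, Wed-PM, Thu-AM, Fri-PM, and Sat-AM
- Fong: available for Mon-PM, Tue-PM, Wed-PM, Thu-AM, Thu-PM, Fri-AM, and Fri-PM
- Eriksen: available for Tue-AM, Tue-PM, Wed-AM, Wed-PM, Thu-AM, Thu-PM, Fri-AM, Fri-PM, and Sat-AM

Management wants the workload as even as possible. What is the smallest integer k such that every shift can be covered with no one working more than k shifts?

With 4 operators and 17 worker-slots to fill, someone must work at least ⌈17/4⌉ = 5 shifts, so k ≥ 5.
k = 5 works: Mon-PM→Huang+Larsen, Tue-AM→Larsen+Eriksen, Tue-PM→Huang+Fong, Wed-AM→Huang, Wed-PM→Huang+Fong, Thu-AM→Larsen+Fong, Thu-PM→Fong+Eriksen, Fri-AM→Fong, Fri-PM→Larsen, Sat-AM→Huang+Larsen.
Loads: Huang 5, Larsen 5, Fong 5, Eriksen 2 — all ≤ 5.

5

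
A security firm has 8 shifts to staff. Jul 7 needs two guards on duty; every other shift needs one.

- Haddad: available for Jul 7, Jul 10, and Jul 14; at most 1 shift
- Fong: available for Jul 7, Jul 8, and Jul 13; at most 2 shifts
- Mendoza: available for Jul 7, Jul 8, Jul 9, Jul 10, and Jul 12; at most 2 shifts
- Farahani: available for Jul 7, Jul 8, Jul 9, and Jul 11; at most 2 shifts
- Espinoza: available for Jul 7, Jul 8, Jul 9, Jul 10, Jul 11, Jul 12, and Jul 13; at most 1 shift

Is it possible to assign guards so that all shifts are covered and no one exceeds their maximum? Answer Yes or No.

Total capacity is 1+2+2+2+1 = 8 but 9 worker-slots are needed — infeasible.

No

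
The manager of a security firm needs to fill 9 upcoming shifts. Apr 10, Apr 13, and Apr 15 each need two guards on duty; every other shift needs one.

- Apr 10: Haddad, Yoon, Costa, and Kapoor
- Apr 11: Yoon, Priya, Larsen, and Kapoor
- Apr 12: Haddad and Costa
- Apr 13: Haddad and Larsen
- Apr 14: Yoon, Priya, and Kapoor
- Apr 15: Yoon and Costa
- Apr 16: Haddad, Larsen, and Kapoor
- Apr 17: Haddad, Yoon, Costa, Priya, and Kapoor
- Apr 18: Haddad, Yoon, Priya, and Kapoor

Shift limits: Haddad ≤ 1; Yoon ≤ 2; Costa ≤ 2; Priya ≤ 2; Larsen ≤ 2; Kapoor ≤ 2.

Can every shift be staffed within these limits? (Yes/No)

Total capacity is 1+2+2+2+2+2 = 11 but 12 worker-slots are needed — infeasible.

No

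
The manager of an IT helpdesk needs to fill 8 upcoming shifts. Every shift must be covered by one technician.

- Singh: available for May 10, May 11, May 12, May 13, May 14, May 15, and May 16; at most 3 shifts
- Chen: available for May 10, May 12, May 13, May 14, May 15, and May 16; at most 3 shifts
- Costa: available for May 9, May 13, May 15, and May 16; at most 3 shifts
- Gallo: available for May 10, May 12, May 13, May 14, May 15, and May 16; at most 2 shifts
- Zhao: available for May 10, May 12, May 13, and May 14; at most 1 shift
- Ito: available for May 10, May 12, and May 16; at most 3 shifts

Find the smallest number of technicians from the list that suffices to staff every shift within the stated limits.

8 slots to fill and no one can take more than 3, so at least ⌈8/3⌉ = 3 technicians are needed.
Singh, Chen, and Costa alone can cover everything: May 9→Costa, May 10→Singh, May 11→Singh, May 12→Singh, May 13→Chen, May 14→Chen, May 15→Chen, May 16→Costa.

3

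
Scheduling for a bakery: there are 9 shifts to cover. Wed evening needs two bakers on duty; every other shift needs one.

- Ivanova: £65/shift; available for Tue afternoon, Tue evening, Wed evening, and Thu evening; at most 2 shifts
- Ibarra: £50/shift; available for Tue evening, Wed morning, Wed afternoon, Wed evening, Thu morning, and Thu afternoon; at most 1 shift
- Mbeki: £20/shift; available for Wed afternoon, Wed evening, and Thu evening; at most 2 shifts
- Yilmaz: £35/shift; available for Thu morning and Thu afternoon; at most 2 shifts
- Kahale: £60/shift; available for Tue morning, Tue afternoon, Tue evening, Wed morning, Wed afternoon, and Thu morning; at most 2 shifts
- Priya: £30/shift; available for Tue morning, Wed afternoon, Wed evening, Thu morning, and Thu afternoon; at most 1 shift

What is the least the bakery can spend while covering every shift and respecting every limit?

£440

Picking the cheapest available baker for each shift independently would cost £340, but that ignores the shift limits.
An optimal schedule: Tue morning→Kahale, Tue afternoon→Ivanova, Tue evening→Kahale, Wed morning→Ibarra, Wed afternoon→Mbeki, Wed evening→Mbeki+Priya, Thu morning→Yilmaz, Thu afternoon→Yilmaz, Thu evening→Ivanova.
Total: 60 + 65 + 60 + 50 + 20 + 20 + 30 + 35 + 35 + 65 = £440.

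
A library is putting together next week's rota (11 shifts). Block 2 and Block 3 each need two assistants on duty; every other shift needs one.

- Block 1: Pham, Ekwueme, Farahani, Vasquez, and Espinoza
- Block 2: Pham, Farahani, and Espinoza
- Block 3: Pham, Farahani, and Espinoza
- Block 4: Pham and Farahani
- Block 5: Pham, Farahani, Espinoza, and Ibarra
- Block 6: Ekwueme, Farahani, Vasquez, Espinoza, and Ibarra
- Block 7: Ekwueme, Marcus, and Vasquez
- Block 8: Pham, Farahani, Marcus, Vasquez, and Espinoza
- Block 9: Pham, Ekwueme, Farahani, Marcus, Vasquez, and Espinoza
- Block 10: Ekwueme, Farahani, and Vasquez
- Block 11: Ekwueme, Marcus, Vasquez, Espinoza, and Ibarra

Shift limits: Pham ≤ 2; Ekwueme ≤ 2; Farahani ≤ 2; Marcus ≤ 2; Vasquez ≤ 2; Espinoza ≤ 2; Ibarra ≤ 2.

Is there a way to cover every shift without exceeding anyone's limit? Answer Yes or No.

Yes

One valid schedule: Block 1→Vasquez, Block 2→Pham+Farahani, Block 3→Farahani+Espinoza, Block 4→Pham, Block 5→Espinoza, Block 6→Vasquez, Block 7→Ekwueme, Block 8→Marcus, Block 9→Marcus, Block 10→Ekwueme, Block 11→Ibarra.
Loads: Pham 2/2, Ekwueme 2/2, Farahani 2/2, Marcus 2/2, Vasquez 2/2, Espinoza 2/2, Ibarra 1/2 — all within limits.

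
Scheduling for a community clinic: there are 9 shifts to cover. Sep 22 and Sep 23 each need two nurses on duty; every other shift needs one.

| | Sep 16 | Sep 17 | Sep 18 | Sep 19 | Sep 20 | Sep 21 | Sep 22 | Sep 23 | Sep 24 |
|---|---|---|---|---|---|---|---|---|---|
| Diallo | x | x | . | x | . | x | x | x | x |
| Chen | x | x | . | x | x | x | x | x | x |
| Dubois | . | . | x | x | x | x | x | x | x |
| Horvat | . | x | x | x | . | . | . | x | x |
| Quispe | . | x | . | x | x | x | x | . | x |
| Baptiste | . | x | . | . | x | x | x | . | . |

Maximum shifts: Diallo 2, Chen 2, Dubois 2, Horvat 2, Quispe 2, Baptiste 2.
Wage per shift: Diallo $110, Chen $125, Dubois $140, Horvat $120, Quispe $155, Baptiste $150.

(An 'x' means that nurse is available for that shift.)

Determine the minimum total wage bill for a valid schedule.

Picking the cheapest available nurse for each shift independently would cost $1260, but that ignores the shift limits.
An optimal schedule: Sep 16→Diallo, Sep 17→Diallo, Sep 18→Horvat, Sep 19→Horvat, Sep 20→Chen, Sep 21→Baptiste, Sep 22→Baptiste+Quispe, Sep 23→Chen+Dubois, Sep 24→Dubois.
Total: 110 + 110 + 120 + 120 + 125 + 150 + 150 + 155 + 125 + 140 + 140 = $1445.

$1445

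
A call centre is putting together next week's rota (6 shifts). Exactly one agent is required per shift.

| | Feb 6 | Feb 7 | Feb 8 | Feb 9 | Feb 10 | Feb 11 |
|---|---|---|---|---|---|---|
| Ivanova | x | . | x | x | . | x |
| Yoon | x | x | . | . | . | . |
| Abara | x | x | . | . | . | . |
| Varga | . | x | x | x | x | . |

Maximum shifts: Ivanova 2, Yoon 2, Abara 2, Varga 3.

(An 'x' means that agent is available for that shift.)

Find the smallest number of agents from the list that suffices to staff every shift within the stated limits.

3

6 slots to fill and no one can take more than 3, so at least ⌈6/3⌉ = 2 agents are needed.
Any 2 agents together have capacity at most 3+2 = 5 < 6 slots, so 2 can never suffice.
Ivanova, Yoon, and Varga alone can cover everything: Feb 6→Ivanova, Feb 7→Yoon, Feb 8→Varga, Feb 9→Varga, Feb 10→Varga, Feb 11→Ivanova.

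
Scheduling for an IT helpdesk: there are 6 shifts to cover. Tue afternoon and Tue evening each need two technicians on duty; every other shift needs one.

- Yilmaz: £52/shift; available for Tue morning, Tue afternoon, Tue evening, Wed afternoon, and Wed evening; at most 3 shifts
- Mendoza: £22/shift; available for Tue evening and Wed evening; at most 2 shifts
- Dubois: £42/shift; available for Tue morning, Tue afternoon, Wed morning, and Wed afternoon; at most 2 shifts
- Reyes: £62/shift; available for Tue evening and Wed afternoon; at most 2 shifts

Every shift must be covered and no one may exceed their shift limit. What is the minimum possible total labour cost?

Tue afternoon can only be covered by Yilmaz and Dubois, so that assignment is forced.
Wed morning can only be covered by Dubois, so that assignment is forced.
Picking the cheapest available technician for each shift independently would cost £316, but that ignores the shift limits.
An optimal schedule: Tue morning→Yilmaz, Tue afternoon→Dubois+Yilmaz, Tue evening→Mendoza+Yilmaz, Wed morning→Dubois, Wed afternoon→Reyes, Wed evening→Mendoza.
Total: 52 + 42 + 52 + 22 + 52 + 42 + 62 + 22 = £346.

£346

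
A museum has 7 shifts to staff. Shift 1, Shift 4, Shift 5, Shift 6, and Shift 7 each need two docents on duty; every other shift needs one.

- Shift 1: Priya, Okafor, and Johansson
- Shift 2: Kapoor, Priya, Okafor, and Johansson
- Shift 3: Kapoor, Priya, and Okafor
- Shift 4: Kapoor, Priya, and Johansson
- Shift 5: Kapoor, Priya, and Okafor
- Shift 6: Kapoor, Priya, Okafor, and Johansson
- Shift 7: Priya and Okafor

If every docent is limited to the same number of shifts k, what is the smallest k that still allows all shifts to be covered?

With 4 docents and 12 worker-slots to fill, someone must work at least ⌈12/4⌉ = 3 shifts, so k ≥ 3.
k = 3 works: Shift 1→Priya+Okafor, Shift 2→Johansson, Shift 3→Kapoor, Shift 4→Kapoor+Johansson, Shift 5→Kapoor+Priya, Shift 6→Okafor+Johansson, Shift 7→Priya+Okafor.
Loads: Kapoor 3, Priya 3, Okafor 3, Johansson 3 — all ≤ 3.

3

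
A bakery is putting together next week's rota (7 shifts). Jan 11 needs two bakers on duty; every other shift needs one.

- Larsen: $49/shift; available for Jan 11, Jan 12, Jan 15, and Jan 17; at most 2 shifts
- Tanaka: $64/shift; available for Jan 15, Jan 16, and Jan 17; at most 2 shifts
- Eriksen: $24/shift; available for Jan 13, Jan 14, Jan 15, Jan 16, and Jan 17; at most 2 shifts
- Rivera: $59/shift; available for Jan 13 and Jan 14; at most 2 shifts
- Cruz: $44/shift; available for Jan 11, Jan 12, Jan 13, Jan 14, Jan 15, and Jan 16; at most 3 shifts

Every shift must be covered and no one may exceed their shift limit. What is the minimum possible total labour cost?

$337

Jan 11 can only be covered by Larsen and Cruz, so that assignment is forced.
Picking the cheapest available baker for each shift independently would cost $257, but that ignores the shift limits.
An optimal schedule: Jan 11→Cruz+Larsen, Jan 12→Cruz, Jan 13→Eriksen, Jan 14→Rivera, Jan 15→Cruz, Jan 16→Eriksen, Jan 17→Larsen.
Total: 44 + 49 + 44 + 24 + 59 + 44 + 24 + 49 = $337.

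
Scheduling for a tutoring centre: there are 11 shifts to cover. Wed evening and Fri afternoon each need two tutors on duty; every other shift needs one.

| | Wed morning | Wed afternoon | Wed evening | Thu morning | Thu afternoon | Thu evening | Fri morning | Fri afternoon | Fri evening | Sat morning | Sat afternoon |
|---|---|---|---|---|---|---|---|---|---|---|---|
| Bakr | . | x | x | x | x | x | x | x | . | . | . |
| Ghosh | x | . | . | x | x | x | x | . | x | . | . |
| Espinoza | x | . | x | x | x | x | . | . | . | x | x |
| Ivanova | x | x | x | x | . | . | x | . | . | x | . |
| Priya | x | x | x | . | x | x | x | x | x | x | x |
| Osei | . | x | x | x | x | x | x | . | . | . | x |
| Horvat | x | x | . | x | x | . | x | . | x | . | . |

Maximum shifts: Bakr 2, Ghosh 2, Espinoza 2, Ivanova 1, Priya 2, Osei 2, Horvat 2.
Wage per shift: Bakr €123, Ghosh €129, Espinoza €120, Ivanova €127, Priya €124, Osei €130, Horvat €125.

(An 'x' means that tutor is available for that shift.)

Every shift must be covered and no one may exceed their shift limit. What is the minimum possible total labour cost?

€1629

Fri afternoon can only be covered by Bakr and Priya, so that assignment is forced.
Picking the cheapest available tutor for each shift independently would cost €1580, but that ignores the shift limits.
An optimal schedule: Wed morning→Ghosh, Wed afternoon→Bakr, Wed evening→Ivanova+Osei, Thu morning→Osei, Thu afternoon→Horvat, Thu evening→Priya, Fri morning→Horvat, Fri afternoon→Bakr+Priya, Fri evening→Ghosh, Sat morning→Espinoza, Sat afternoon→Espinoza.
Total: 129 + 123 + 127 + 130 + 130 + 125 + 124 + 125 + 123 + 124 + 129 + 120 + 120 = €1629.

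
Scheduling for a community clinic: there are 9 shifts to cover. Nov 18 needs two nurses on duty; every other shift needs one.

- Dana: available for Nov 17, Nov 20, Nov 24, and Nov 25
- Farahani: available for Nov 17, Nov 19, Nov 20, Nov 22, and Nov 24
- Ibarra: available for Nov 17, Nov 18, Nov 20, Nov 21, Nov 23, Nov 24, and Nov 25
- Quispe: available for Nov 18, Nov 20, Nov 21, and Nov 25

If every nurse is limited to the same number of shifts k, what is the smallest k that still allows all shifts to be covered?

3

With 4 nurses and 10 worker-slots to fill, someone must work at least ⌈10/4⌉ = 3 shifts, so k ≥ 3.
k = 3 works: Nov 17→Dana, Nov 18→Ibarra+Quispe, Nov 19→Farahani, Nov 20→Farahani, Nov 21→Ibarra, Nov 22→Farahani, Nov 23→Ibarra, Nov 24→Dana, Nov 25→Dana.
Loads: Dana 3, Farahani 3, Ibarra 3, Quispe 1 — all ≤ 3.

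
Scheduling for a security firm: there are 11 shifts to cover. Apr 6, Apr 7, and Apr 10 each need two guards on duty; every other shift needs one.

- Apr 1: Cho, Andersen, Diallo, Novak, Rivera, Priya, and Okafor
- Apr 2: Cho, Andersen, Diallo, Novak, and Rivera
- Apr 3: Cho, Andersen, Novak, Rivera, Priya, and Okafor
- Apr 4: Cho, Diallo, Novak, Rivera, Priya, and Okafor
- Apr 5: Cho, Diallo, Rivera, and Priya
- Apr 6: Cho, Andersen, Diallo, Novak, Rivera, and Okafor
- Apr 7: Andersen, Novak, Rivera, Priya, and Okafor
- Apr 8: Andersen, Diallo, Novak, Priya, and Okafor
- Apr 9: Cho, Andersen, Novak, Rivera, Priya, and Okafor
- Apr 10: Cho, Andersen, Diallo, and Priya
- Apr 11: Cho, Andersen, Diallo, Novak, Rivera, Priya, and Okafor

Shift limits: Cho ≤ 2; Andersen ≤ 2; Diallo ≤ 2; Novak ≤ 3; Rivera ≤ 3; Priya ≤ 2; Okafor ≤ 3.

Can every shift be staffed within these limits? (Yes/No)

One valid schedule: Apr 1→Novak, Apr 2→Cho, Apr 3→Andersen, Apr 4→Diallo, Apr 5→Cho, Apr 6→Rivera+Okafor, Apr 7→Rivera+Priya, Apr 8→Andersen, Apr 9→Novak, Apr 10→Diallo+Priya, Apr 11→Novak.
Loads: Cho 2/2, Andersen 2/2, Diallo 2/2, Novak 3/3, Rivera 2/3, Priya 2/2, Okafor 1/3 — all within limits.

Yes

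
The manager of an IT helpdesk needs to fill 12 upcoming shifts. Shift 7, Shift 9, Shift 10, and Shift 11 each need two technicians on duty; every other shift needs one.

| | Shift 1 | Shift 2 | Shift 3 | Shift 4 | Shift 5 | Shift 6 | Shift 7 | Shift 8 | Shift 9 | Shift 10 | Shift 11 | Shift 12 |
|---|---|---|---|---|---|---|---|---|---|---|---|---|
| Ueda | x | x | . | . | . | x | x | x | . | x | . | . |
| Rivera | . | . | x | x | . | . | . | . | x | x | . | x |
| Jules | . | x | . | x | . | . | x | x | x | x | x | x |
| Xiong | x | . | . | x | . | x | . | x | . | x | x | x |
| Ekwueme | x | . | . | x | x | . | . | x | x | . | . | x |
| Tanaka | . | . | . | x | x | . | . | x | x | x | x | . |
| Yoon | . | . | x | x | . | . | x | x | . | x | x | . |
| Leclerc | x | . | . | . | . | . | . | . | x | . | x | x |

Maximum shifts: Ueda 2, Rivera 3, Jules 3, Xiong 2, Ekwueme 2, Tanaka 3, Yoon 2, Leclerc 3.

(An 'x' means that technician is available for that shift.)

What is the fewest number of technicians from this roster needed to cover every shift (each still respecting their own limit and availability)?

6

16 slots to fill and no one can take more than 3, so at least ⌈16/3⌉ = 6 technicians are needed.
Ueda, Rivera, Jules, Xiong, Tanaka, and Leclerc alone can cover everything: Shift 1→Xiong, Shift 2→Ueda, Shift 3→Rivera, Shift 4→Rivera, Shift 5→Tanaka, Shift 6→Xiong, Shift 7→Ueda+Jules, Shift 8→Jules, Shift 9→Rivera+Leclerc, Shift 10→Jules+Tanaka, Shift 11→Tanaka+Leclerc, Shift 12→Leclerc.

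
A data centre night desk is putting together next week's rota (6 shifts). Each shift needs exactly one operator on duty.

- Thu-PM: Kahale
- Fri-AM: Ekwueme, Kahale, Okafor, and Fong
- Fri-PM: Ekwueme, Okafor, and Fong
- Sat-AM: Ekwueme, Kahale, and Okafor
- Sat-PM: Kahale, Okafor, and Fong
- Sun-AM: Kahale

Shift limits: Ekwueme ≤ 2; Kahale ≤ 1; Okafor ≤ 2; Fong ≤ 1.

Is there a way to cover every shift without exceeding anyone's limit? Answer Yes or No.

Total capacity is 6 and 6 slots are needed, so capacity alone doesn't rule it out.
Shifts {Thu-PM, Sun-AM} need 2 worker-slots in total, but the operators available for any of those shifts (Kahale) can supply at most 1 among them. So no valid schedule exists.

No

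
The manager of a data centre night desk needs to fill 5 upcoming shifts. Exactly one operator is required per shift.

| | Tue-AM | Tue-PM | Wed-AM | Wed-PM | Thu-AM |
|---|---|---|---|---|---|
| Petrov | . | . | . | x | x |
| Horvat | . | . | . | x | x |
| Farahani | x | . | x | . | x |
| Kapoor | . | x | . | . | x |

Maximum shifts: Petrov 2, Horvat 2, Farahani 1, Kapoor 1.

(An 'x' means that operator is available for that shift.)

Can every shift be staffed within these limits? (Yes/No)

No

Total capacity is 6 and 5 slots are needed, so capacity alone doesn't rule it out.
Shifts {Tue-AM, Wed-AM} need 2 worker-slots in total, but the operators available for any of those shifts (Farahani) can supply at most 1 among them. So no valid schedule exists.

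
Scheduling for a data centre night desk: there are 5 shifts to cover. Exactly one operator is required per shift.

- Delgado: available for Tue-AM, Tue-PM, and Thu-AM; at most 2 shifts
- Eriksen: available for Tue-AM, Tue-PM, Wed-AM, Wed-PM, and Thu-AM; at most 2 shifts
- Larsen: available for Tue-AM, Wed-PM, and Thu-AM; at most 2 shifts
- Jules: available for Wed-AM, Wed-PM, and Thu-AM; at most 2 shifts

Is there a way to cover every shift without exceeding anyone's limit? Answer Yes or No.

Yes

One valid schedule: Tue-AM→Delgado, Tue-PM→Delgado, Wed-AM→Eriksen, Wed-PM→Eriksen, Thu-AM→Larsen.
Loads: Delgado 2/2, Eriksen 2/2, Larsen 1/2, Jules 0/2 — all within limits.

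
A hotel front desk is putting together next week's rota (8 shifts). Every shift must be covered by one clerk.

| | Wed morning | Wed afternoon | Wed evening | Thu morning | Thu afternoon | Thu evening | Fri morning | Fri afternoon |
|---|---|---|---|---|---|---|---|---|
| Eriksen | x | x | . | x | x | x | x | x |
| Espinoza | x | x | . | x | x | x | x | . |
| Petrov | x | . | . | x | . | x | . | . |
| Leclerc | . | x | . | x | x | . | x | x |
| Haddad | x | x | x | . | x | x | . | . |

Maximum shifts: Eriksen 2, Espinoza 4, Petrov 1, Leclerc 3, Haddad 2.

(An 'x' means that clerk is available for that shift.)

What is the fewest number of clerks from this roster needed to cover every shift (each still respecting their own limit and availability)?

8 slots to fill and no one can take more than 4, so at least ⌈8/4⌉ = 2 clerks are needed.
Any 2 clerks together have capacity at most 4+3 = 7 < 8 slots, so 2 can never suffice.
Eriksen, Espinoza, and Haddad alone can cover everything: Wed morning→Espinoza, Wed afternoon→Espinoza, Wed evening→Haddad, Thu morning→Eriksen, Thu afternoon→Espinoza, Thu evening→Haddad, Fri morning→Espinoza, Fri afternoon→Eriksen.

3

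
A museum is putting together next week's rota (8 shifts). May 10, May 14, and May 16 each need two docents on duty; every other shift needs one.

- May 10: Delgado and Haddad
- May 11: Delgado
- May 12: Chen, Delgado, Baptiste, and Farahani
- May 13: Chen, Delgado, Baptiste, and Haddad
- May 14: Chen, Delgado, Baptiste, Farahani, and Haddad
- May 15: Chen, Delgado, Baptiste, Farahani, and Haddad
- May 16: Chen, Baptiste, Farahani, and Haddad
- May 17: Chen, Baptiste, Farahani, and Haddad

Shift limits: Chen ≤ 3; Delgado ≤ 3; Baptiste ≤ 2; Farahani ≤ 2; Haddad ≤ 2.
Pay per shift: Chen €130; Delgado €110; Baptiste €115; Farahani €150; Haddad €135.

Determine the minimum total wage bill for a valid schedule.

May 10 can only be covered by Delgado and Haddad, so that assignment is forced.
May 11 can only be covered by Delgado, so that assignment is forced.
Picking the cheapest available docent for each shift independently would cost €1270, but that ignores the shift limits.
An optimal schedule: May 10→Delgado+Haddad, May 11→Delgado, May 12→Delgado, May 13→Baptiste, May 14→Chen+Farahani, May 15→Chen, May 16→Chen+Haddad, May 17→Baptiste.
Total: 110 + 135 + 110 + 110 + 115 + 130 + 150 + 130 + 130 + 135 + 115 = €1370.

€1370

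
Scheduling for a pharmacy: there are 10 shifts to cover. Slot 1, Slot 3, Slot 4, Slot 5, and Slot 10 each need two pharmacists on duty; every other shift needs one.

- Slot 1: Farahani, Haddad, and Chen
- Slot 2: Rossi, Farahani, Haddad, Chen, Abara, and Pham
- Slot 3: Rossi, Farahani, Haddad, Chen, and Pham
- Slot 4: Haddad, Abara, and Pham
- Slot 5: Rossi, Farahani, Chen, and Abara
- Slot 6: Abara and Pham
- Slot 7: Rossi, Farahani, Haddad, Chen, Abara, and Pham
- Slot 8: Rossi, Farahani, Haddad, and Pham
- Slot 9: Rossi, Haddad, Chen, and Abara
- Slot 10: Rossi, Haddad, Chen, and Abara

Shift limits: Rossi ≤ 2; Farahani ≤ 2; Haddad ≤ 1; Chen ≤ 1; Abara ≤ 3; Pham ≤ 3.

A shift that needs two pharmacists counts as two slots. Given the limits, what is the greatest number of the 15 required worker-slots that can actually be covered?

12

Total capacity across all pharmacists is 2+2+1+1+3+3 = 12, and 15 slots are needed, so at most 12 can be filled.
An assignment achieving 12: Slot 1→Farahani+Haddad, Slot 2→Pham, Slot 3→Pham, Slot 4→Abara+Pham, Slot 5→Rossi+Farahani, Slot 6→Abara, Slot 8→Rossi, Slot 9→Chen, Slot 10→Abara.
Loads: Rossi 2/2, Farahani 2/2, Haddad 1/1, Chen 1/1, Abara 3/3, Pham 3/3.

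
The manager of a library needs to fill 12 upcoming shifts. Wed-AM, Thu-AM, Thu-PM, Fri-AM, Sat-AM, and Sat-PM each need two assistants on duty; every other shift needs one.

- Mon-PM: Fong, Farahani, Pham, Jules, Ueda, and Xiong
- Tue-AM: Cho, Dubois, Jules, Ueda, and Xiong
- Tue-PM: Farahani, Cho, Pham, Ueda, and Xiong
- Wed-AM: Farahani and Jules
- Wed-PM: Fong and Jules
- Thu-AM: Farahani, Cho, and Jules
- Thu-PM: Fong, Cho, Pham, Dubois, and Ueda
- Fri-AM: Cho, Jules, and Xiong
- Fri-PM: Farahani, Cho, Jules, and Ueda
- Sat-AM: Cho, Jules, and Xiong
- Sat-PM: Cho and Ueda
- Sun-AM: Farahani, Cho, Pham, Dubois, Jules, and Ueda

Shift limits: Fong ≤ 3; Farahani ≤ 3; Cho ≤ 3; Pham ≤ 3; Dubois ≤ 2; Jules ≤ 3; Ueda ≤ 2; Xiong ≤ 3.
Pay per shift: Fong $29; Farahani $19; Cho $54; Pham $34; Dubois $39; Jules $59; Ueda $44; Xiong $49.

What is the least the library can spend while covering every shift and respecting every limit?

$707

Wed-AM can only be covered by Farahani and Jules, so that assignment is forced.
Sat-PM can only be covered by Cho and Ueda, so that assignment is forced.
Picking the cheapest available assistant for each shift independently would cost $662, but that ignores the shift limits.
An optimal schedule: Mon-PM→Fong, Tue-AM→Dubois, Tue-PM→Pham, Wed-AM→Farahani+Jules, Wed-PM→Fong, Thu-AM→Farahani+Cho, Thu-PM→Fong+Pham, Fri-AM→Xiong+Cho, Fri-PM→Farahani, Sat-AM→Xiong+Jules, Sat-PM→Ueda+Cho, Sun-AM→Pham.
Total: 29 + 39 + 34 + 19 + 59 + 29 + 19 + 54 + 29 + 34 + 49 + 54 + 19 + 49 + 59 + 44 + 54 + 34 = $707.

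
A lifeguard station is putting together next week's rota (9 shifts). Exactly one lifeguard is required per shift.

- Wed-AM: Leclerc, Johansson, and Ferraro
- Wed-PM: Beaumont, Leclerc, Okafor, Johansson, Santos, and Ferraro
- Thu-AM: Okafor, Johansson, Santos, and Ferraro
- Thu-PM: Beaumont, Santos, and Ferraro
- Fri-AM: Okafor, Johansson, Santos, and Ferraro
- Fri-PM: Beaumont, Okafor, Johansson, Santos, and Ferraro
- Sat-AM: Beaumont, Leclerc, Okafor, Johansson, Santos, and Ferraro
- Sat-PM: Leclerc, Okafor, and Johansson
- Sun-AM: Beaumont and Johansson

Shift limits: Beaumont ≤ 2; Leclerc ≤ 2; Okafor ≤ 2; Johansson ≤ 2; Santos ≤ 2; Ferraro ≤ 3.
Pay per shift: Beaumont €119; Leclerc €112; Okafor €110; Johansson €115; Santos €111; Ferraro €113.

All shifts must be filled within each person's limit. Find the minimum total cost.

€1007

Picking the cheapest available lifeguard for each shift independently would cost €998, but that ignores the shift limits.
An optimal schedule: Wed-AM→Leclerc, Wed-PM→Leclerc, Thu-AM→Okafor, Thu-PM→Santos, Fri-AM→Santos, Fri-PM→Ferraro, Sat-AM→Ferraro, Sat-PM→Okafor, Sun-AM→Johansson.
Total: 112 + 112 + 110 + 111 + 111 + 113 + 113 + 110 + 115 = €1007.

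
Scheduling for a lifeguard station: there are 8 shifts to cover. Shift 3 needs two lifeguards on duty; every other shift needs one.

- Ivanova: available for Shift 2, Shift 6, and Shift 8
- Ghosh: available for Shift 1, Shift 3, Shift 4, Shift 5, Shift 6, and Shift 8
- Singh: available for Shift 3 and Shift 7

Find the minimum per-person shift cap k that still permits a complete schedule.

With 3 lifeguards and 9 worker-slots to fill, someone must work at least ⌈9/3⌉ = 3 shifts, so k ≥ 3.
k = 3 fails: Shifts {Shift 1, Shift 3, Shift 4, Shift 5} need 5 worker-slots in total, but the lifeguards available for any of those shifts (Ghosh and Singh) can supply at most 4 among them. So no valid schedule exists.
k = 4 works: Shift 1→Ghosh, Shift 2→Ivanova, Shift 3→Ghosh+Singh, Shift 4→Ghosh, Shift 5→Ghosh, Shift 6→Ivanova, Shift 7→Singh, Shift 8→Ivanova.
Loads: Ivanova 3, Ghosh 4, Singh 2 — all ≤ 4.

4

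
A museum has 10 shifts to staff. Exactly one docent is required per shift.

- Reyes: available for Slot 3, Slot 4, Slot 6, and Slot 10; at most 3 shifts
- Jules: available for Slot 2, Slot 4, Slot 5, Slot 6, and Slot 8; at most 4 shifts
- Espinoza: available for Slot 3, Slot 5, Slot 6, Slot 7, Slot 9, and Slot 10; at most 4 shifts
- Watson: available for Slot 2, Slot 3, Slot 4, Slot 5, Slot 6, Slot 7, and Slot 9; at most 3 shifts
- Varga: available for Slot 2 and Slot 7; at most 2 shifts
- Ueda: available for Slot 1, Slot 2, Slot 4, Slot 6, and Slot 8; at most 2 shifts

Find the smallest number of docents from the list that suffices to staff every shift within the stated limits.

10 slots to fill and no one can take more than 4, so at least ⌈10/4⌉ = 3 docents are needed.
Jules, Espinoza, and Ueda alone can cover everything: Slot 1→Ueda, Slot 2→Jules, Slot 3→Espinoza, Slot 4→Jules, Slot 5→Jules, Slot 6→Ueda, Slot 7→Espinoza, Slot 8→Jules, Slot 9→Espinoza, Slot 10→Espinoza.

3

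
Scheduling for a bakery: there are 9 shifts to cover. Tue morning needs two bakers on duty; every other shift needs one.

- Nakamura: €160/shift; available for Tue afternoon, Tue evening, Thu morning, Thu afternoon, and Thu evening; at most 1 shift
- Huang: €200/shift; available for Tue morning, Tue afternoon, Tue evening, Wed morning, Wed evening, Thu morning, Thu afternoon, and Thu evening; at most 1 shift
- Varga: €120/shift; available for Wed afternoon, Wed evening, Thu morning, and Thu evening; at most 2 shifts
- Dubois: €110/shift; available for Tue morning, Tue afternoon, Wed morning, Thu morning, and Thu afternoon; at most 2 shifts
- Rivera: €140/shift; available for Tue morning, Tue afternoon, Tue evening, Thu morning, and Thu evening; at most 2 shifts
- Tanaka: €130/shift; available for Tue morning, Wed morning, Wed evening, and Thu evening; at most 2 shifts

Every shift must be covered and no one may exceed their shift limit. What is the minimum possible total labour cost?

Wed afternoon can only be covered by Varga, so that assignment is forced.
Picking the cheapest available baker for each shift independently would cost €1180, but that ignores the shift limits.
An optimal schedule: Tue morning→Rivera+Tanaka, Tue afternoon→Dubois, Tue evening→Nakamura, Wed morning→Huang, Wed afternoon→Varga, Wed evening→Varga, Thu morning→Rivera, Thu afternoon→Dubois, Thu evening→Tanaka.
Total: 140 + 130 + 110 + 160 + 200 + 120 + 120 + 140 + 110 + 130 = €1360.

€1360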